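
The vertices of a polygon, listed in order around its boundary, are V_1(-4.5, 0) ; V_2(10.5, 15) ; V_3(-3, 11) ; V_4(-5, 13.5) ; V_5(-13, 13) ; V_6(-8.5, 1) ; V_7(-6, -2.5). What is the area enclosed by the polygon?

165.75

Σ = (-67.5) + (160.5) + (14.5) + (110.5) + (97.5) + (27.25) + (-11.25) = 331.5
Area = |Σ|/2 = 165.75.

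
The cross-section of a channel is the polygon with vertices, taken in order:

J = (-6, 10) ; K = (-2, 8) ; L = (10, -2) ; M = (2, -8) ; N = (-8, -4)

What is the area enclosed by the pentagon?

Apply the shoelace (surveyor's) formula: 2A = Σ (x_i·y_{i+1} − x_{i+1}·y_i), indices taken mod 5.
Cross-terms: -28, -76, -76, -72, -104  ⇒  Σ = -356
Area = |Σ|/2 = 178.

178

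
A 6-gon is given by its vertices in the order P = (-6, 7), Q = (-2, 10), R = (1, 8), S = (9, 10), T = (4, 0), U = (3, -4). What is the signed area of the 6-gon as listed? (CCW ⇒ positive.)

-96.5

Apply Gauss's area formula: 2A = Σ (x_i·y_{i+1} − x_{i+1}·y_i), indices taken mod 6.
Cross-terms: -46, -26, -62, -40, -16, -3  ⇒  Σ = -193
Signed area = Σ/2 = -96.5 (negative ⇒ clockwise traversal).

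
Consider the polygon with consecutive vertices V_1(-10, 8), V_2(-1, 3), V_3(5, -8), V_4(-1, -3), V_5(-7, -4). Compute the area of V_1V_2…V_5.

Apply Gauss's area formula: 2A = Σ (x_i·y_{i+1} − x_{i+1}·y_i), indices taken mod 5.
Σ = (-22) + (-7) + (-23) + (-17) + (-96) = -165
Area = |Σ|/2 = 82.5.

82.5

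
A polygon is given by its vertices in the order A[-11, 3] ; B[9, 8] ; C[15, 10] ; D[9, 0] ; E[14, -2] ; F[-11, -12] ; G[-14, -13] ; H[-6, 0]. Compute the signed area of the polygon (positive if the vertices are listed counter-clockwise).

-282

Σ = (-115) + (-30) + (-90) + (-18) + (-190) + (-25) + (-78) + (-18) = -564
Signed area = Σ/2 = -282 (negative ⇒ clockwise traversal).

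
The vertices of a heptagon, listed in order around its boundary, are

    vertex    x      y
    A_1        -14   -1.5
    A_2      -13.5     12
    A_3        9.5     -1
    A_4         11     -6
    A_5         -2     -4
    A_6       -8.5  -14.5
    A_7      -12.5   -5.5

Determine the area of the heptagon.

Cross-terms: -188.25, -100.5, -46, -56, -5, -134.5, -58.25  ⇒  Σ = -588.5
Area = |Σ|/2 = 294.25.

294.25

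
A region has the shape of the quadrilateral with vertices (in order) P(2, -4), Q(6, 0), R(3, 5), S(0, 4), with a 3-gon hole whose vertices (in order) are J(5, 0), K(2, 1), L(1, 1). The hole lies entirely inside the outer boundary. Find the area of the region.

Outer boundary:
Apply the shoelace (surveyor's) formula: 2A = Σ (x_i·y_{i+1} − x_{i+1}·y_i), indices taken mod 4.
Σ = (24) + (30) + (12) + (-8) = 58
Area = |Σ|/2 = 29.
Hole:
Apply the shoelace formula: 2A = Σ (x_i·y_{i+1} − x_{i+1}·y_i), indices taken mod 3.
J→K: (5)(1) − (2)(0) = 5
K→L: (2)(1) − (1)(1) = 1
L→J: (1)(0) − (5)(1) = -5
Σ = 1
Area = |Σ|/2 = 0.5.
Net area = 29 − 0.5 = 28.5.

28.5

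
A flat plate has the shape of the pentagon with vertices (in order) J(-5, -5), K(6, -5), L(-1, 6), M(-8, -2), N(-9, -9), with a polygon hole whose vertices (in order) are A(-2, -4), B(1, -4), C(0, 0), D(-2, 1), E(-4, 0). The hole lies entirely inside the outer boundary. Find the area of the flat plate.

79

Outer boundary:
Apply the shoelace formula: 2A = Σ (x_i·y_{i+1} − x_{i+1}·y_i), indices taken mod 5.
Σ = (55) + (31) + (50) + (54) + (0) = 190
Area = |Σ|/2 = 95.
Hole:
Σ = (12) + (0) + (0) + (4) + (16) = 32
Area = |Σ|/2 = 16.
Net area = 95 − 16 = 79.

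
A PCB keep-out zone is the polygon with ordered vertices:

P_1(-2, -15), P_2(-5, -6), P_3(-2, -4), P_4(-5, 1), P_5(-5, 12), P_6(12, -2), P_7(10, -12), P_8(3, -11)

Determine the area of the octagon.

265.5

Cross-terms: -63, 8, -22, -55, -134, -124, -74, -67  ⇒  Σ = -531
Area = |Σ|/2 = 265.5.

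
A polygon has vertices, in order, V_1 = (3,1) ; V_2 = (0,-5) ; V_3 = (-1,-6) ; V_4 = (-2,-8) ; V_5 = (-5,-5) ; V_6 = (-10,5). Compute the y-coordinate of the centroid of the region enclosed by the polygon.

-137/154

Apply the surveyor's formula. First the cross-terms c_i = x_i·y_{i+1} − x_{i+1}·y_i:
  -15, -5, -4, -30, -75, -25  ⇒  2A = -154, A = -77.
Then Σ (y_i + y_{i+1})·c_i = 411, so ȳ = 411 / (6·(-77)) = -137/154.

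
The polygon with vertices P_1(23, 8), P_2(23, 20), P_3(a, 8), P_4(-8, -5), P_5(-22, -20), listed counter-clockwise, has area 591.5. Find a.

Write out the shoelace sum; only the two edges meeting at P_3 involve a:
2·Area = [(23·8 − a·20) + (a·(-5) − (-8)·8)] + 610
       = -25·a + 858 = 1183
⇒ a = -13.

-13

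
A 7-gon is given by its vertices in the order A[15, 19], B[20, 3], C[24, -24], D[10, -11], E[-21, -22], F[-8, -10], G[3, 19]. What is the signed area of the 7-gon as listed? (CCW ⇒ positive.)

-839

Apply Gauss's area formula: 2A = Σ (x_i·y_{i+1} − x_{i+1}·y_i), indices taken mod 7.
Σ = (-335) + (-552) + (-24) + (-451) + (34) + (-122) + (-228) = -1678
Signed area = Σ/2 = -839 (negative ⇒ clockwise traversal).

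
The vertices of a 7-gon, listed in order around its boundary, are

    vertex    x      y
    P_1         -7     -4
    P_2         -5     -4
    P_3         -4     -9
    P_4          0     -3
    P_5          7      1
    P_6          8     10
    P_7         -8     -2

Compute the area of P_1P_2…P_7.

Apply the shoelace formula: 2A = Σ (x_i·y_{i+1} − x_{i+1}·y_i), indices taken mod 7.
P_1→P_2: (-7)(-4) − (-5)(-4) = 8
P_2→P_3: (-5)(-9) − (-4)(-4) = 29
P_3→P_4: (-4)(-3) − (0)(-9) = 12
P_4→P_5: (0)(1) − (7)(-3) = 21
P_5→P_6: (7)(10) − (8)(1) = 62
P_6→P_7: (8)(-2) − (-8)(10) = 64
P_7→P_1: (-8)(-4) − (-7)(-2) = 18
Σ = 214
Area = |Σ|/2 = 107.

107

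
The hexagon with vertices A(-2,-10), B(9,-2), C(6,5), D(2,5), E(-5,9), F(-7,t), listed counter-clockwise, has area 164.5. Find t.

Write out the shoelace sum; only the two edges meeting at F involve t:
2·Area = [((-5)·t − (-7)·9) + ((-7)·(-10) − (-2)·t)] + 214
       = -3·t + 347 = 329
⇒ t = 6.

6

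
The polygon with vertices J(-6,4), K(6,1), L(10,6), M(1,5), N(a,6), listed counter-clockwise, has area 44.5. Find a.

-7

Write out the shoelace sum; only the two edges meeting at N involve a:
2·Area = [(1·6 − a·5) + (a·4 − (-6)·6)] + 40
       = -1·a + 82 = 89
⇒ a = -7.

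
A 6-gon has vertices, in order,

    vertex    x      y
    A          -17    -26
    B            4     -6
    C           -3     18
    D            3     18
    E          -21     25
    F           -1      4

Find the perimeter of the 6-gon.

|AB| = √((21)² + (20)²) = √841 = 29
|BC| = √((-7)² + (24)²) = √625 = 25
|CD| = √((6)² + (0)²) = √36 = 6
|DE| = √((-24)² + (7)²) = √625 = 25
|EF| = √((20)² + (-21)²) = √841 = 29
|FA| = √((-16)² + (-30)²) = √1156 = 34
Perimeter = 29 + 25 + 6 + 25 + 29 + 34 = 148.

148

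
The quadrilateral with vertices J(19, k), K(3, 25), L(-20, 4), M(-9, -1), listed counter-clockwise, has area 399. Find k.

Write out the shoelace sum; only the two edges meeting at J involve k:
2·Area = [((-9)·k − 19·(-1)) + (19·25 − 3·k)] + 568
       = -12·k + 1062 = 798
⇒ k = 22.

22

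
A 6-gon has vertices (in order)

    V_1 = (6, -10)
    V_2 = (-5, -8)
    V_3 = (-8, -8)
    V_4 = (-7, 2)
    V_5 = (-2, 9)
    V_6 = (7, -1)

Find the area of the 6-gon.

189

Σ = (-98) + (-24) + (-72) + (-59) + (-61) + (-64) = -378
Area = |Σ|/2 = 189.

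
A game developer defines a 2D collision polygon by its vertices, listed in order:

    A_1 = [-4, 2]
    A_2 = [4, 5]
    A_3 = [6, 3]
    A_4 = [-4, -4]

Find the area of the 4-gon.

41

Apply the shoelace (surveyor's) formula: 2A = Σ (x_i·y_{i+1} − x_{i+1}·y_i), indices taken mod 4.
Σ = (-28) + (-18) + (-12) + (-24) = -82
Area = |Σ|/2 = 41.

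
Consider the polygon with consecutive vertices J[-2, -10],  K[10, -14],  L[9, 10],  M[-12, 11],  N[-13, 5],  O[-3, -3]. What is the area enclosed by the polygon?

Apply Gauss's area formula: 2A = Σ (x_i·y_{i+1} − x_{i+1}·y_i), indices taken mod 6.
Σ = (128) + (226) + (219) + (83) + (54) + (24) = 734
Area = |Σ|/2 = 367.

367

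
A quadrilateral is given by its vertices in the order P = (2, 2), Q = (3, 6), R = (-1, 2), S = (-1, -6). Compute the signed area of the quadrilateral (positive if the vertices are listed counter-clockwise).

Apply the shoelace (surveyor's) formula: 2A = Σ (x_i·y_{i+1} − x_{i+1}·y_i), indices taken mod 4.
P→Q: (2)(6) − (3)(2) = 6
Q→R: (3)(2) − (-1)(6) = 12
R→S: (-1)(-6) − (-1)(2) = 8
S→P: (-1)(2) − (2)(-6) = 10
Σ = 36
Signed area = Σ/2 = 18 (positive ⇒ counter-clockwise traversal).

18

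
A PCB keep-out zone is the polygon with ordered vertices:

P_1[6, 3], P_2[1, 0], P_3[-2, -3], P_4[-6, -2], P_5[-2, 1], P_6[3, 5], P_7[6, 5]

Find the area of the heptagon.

35

Apply Gauss's area formula: 2A = Σ (x_i·y_{i+1} − x_{i+1}·y_i), indices taken mod 7.
Cross-terms: -3, -3, -14, -10, -13, -15, -12  ⇒  Σ = -70
Area = |Σ|/2 = 35.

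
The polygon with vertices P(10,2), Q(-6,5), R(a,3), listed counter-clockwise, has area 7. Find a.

Write out the shoelace sum; only the two edges meeting at R involve a:
2·Area = [((-6)·3 − a·5) + (a·2 − 10·3)] + 62
       = -3·a + 14 = 14
⇒ a = 0.

0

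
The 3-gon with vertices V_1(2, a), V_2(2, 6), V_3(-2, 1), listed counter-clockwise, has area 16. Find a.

-2

Write out the shoelace sum; only the two edges meeting at V_1 involve a:
2·Area = [((-2)·a − 2·1) + (2·6 − 2·a)] + 14
       = -4·a + 24 = 32
⇒ a = -2.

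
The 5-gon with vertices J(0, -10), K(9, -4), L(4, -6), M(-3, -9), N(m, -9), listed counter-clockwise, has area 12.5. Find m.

The doubled signed area Σ (x_i y_{i+1} − x_{i+1} y_i) is linear in m.
With m=0 it equals 25; the coefficient of m is -1 (from the two edges through N).
So -1·m + 25 = 2·12.5 = 25 ⇒ m = 0.

0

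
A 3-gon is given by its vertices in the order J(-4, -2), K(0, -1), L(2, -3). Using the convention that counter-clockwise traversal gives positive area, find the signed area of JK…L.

-5

Apply the shoelace (surveyor's) formula: 2A = Σ (x_i·y_{i+1} − x_{i+1}·y_i), indices taken mod 3.
Cross-terms: 4, 2, -16  ⇒  Σ = -10
Signed area = Σ/2 = -5 (negative ⇒ clockwise traversal).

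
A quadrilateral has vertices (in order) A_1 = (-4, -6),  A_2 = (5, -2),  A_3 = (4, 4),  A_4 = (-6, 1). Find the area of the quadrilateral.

Apply the surveyor's formula: 2A = Σ (x_i·y_{i+1} − x_{i+1}·y_i), indices taken mod 4.
Cross-terms: 38, 28, 28, 40  ⇒  Σ = 134
Area = |Σ|/2 = 67.

67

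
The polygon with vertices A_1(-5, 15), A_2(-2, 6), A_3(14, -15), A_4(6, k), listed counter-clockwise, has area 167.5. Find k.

The doubled signed area Σ (x_i y_{i+1} − x_{i+1} y_i) is linear in k.
With k=0 it equals 126; the coefficient of k is 19 (from the two edges through A_4).
So 19·k + 126 = 2·167.5 = 335 ⇒ k = 11.

11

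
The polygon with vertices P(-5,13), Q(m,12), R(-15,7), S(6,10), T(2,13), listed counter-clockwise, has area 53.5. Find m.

The doubled signed area Σ (x_i y_{i+1} − x_{i+1} y_i) is linear in m.
With m=0 it equals 77; the coefficient of m is -6 (from the two edges through Q).
So -6·m + 77 = 2·53.5 = 107 ⇒ m = -5.

-5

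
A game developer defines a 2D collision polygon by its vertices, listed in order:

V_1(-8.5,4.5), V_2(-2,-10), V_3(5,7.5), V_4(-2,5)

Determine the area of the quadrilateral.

101.25

Apply Gauss's area formula: 2A = Σ (x_i·y_{i+1} − x_{i+1}·y_i), indices taken mod 4.
V_1→V_2: (-8.5)(-10) − (-2)(4.5) = 94
V_2→V_3: (-2)(7.5) − (5)(-10) = 35
V_3→V_4: (5)(5) − (-2)(7.5) = 40
V_4→V_1: (-2)(4.5) − (-8.5)(5) = 33.5
Σ = 202.5
Area = |Σ|/2 = 101.25.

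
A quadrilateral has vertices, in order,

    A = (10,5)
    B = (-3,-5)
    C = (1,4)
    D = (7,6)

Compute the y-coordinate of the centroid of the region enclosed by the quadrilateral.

488/267

Apply Gauss's area formula. First the cross-terms c_i = x_i·y_{i+1} − x_{i+1}·y_i:
  -35, -7, -22, -25  ⇒  2A = -89, A = -44.5.
Then Σ (y_i + y_{i+1})·c_i = -488, so ȳ = -488 / (6·(-44.5)) = 488/267.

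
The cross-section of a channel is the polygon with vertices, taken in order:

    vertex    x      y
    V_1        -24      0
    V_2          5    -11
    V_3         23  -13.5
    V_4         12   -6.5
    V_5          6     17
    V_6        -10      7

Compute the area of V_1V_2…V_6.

Apply the shoelace (surveyor's) formula: 2A = Σ (x_i·y_{i+1} − x_{i+1}·y_i), indices taken mod 6.
Σ = (264) + (185.5) + (12.5) + (243) + (212) + (168) = 1085
Area = |Σ|/2 = 542.5.

542.5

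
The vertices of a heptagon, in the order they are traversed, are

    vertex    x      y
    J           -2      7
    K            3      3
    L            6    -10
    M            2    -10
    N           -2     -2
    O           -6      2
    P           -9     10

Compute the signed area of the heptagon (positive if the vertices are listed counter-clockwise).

Apply the surveyor's formula: 2A = Σ (x_i·y_{i+1} − x_{i+1}·y_i), indices taken mod 7.
Cross-terms: -27, -48, -40, -24, -16, -42, -43  ⇒  Σ = -240
Signed area = Σ/2 = -120 (negative ⇒ clockwise traversal).

-120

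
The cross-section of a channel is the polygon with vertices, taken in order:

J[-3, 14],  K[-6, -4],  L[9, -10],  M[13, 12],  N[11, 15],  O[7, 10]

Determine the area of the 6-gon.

313

Apply the shoelace formula: 2A = Σ (x_i·y_{i+1} − x_{i+1}·y_i), indices taken mod 6.
Σ = (96) + (96) + (238) + (63) + (5) + (128) = 626
Area = |Σ|/2 = 313.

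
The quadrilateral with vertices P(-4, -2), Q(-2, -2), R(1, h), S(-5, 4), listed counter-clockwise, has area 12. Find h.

-4

The doubled signed area Σ (x_i y_{i+1} − x_{i+1} y_i) is linear in h.
With h=0 it equals 36; the coefficient of h is 3 (from the two edges through R).
So 3·h + 36 = 2·12 = 24 ⇒ h = -4.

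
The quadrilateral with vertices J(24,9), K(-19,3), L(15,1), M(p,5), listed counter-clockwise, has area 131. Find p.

16

Write out the shoelace sum; only the two edges meeting at M involve p:
2·Area = [(15·5 − p·1) + (p·9 − 24·5)] + 179
       = 8·p + 134 = 262
⇒ p = 16.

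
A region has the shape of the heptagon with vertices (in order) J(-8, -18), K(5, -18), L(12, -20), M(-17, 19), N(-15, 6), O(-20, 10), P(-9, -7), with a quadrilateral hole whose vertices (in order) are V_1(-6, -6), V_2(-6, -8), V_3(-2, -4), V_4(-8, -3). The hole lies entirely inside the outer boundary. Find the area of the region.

Outer boundary:
Cross-terms: 234, 116, -112, 183, -30, 230, 106  ⇒  Σ = 727
Area = |Σ|/2 = 363.5.
Hole:
Apply the shoelace formula: 2A = Σ (x_i·y_{i+1} − x_{i+1}·y_i), indices taken mod 4.
V_1→V_2: (-6)(-8) − (-6)(-6) = 12
V_2→V_3: (-6)(-4) − (-2)(-8) = 8
V_3→V_4: (-2)(-3) − (-8)(-4) = -26
V_4→V_1: (-8)(-6) − (-6)(-3) = 30
Σ = 24
Area = |Σ|/2 = 12.
Net area = 363.5 − 12 = 351.5.

351.5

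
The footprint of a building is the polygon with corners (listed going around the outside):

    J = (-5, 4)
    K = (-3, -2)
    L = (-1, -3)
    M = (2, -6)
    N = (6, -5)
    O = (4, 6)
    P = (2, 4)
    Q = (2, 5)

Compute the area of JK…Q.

Apply the shoelace (surveyor's) formula: 2A = Σ (x_i·y_{i+1} − x_{i+1}·y_i), indices taken mod 8.
Σ = (22) + (7) + (12) + (26) + (56) + (4) + (2) + (33) = 162
Area = |Σ|/2 = 81.

81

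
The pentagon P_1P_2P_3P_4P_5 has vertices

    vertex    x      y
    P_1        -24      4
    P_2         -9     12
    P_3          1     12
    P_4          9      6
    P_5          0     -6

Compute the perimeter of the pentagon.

78

|P_1P_2| = √((15)² + (8)²) = √289 = 17
|P_2P_3| = √((10)² + (0)²) = √100 = 10
|P_3P_4| = √((8)² + (-6)²) = √100 = 10
|P_4P_5| = √((-9)² + (-12)²) = √225 = 15
|P_5P_1| = √((-24)² + (10)²) = √676 = 26
Perimeter = 17 + 10 + 10 + 15 + 26 = 78.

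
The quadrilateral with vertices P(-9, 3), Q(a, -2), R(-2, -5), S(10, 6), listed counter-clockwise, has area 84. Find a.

The doubled signed area Σ (x_i y_{i+1} − x_{i+1} y_i) is linear in a.
With a=0 it equals 136; the coefficient of a is -8 (from the two edges through Q).
So -8·a + 136 = 2·84 = 168 ⇒ a = -4.

-4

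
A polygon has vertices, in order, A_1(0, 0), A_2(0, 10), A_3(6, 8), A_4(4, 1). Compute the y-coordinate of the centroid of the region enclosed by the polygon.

219/43

Apply the surveyor's formula. First the cross-terms c_i = x_i·y_{i+1} − x_{i+1}·y_i:
  0, -60, -26, 0  ⇒  2A = -86, A = -43.
Then Σ (y_i + y_{i+1})·c_i = -1314, so ȳ = -1314 / (6·(-43)) = 219/43.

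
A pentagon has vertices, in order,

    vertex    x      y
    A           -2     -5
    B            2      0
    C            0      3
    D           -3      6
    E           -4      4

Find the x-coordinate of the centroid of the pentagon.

-89/65

Apply Gauss's area formula. First the cross-terms c_i = x_i·y_{i+1} − x_{i+1}·y_i:
  10, 6, 9, 12, 28  ⇒  2A = 65, A = 32.5.
Then Σ (x_i + x_{i+1})·c_i = -267, so x̄ = -267 / (6·32.5) = -89/65.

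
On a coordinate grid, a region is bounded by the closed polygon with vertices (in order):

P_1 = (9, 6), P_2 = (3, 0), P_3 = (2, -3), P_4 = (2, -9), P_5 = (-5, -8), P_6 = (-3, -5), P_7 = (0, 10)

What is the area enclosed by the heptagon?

109.5

Apply the shoelace formula: 2A = Σ (x_i·y_{i+1} − x_{i+1}·y_i), indices taken mod 7.
Σ = (-18) + (-9) + (-12) + (-61) + (1) + (-30) + (-90) = -219
Area = |Σ|/2 = 109.5.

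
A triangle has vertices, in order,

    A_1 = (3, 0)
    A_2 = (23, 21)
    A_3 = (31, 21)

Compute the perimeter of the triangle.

|A_1A_2| = √((20)² + (21)²) = √841 = 29
|A_2A_3| = √((8)² + (0)²) = √64 = 8
|A_3A_1| = √((-28)² + (-21)²) = √1225 = 35
Perimeter = 29 + 8 + 35 = 72.

72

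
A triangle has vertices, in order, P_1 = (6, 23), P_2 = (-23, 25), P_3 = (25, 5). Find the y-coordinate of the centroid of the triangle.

53/3

Apply Gauss's area formula. First the cross-terms c_i = x_i·y_{i+1} − x_{i+1}·y_i:
  679, -740, 545  ⇒  2A = 484, A = 242.
Then Σ (y_i + y_{i+1})·c_i = 25652, so ȳ = 25652 / (6·242) = 53/3.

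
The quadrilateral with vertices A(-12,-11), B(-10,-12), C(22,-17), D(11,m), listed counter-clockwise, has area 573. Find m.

18

The doubled signed area Σ (x_i y_{i+1} − x_{i+1} y_i) is linear in m.
With m=0 it equals 534; the coefficient of m is 34 (from the two edges through D).
So 34·m + 534 = 2·573 = 1146 ⇒ m = 18.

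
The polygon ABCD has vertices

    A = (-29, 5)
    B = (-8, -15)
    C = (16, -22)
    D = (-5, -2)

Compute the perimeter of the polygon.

108

|AB| = √((21)² + (-20)²) = √841 = 29
|BC| = √((24)² + (-7)²) = √625 = 25
|CD| = √((-21)² + (20)²) = √841 = 29
|DA| = √((-24)² + (7)²) = √625 = 25
Perimeter = 29 + 25 + 29 + 25 = 108.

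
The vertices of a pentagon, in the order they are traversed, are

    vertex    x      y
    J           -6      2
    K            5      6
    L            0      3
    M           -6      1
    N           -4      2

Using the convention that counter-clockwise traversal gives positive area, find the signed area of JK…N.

Apply the shoelace formula: 2A = Σ (x_i·y_{i+1} − x_{i+1}·y_i), indices taken mod 5.
Cross-terms: -46, 15, 18, -8, 4  ⇒  Σ = -17
Signed area = Σ/2 = -8.5 (negative ⇒ clockwise traversal).

-8.5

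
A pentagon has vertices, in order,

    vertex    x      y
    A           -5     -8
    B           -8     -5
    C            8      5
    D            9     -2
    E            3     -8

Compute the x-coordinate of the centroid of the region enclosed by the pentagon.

199/115

Apply the surveyor's formula. First the cross-terms c_i = x_i·y_{i+1} − x_{i+1}·y_i:
  -39, 0, -61, -66, -64  ⇒  2A = -230, A = -115.
Then Σ (x_i + x_{i+1})·c_i = -1194, so x̄ = -1194 / (6·(-115)) = 199/115.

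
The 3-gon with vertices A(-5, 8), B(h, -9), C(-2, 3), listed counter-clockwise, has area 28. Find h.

-6

The doubled signed area Σ (x_i y_{i+1} − x_{i+1} y_i) is linear in h.
With h=0 it equals 26; the coefficient of h is -5 (from the two edges through B).
So -5·h + 26 = 2·28 = 56 ⇒ h = -6.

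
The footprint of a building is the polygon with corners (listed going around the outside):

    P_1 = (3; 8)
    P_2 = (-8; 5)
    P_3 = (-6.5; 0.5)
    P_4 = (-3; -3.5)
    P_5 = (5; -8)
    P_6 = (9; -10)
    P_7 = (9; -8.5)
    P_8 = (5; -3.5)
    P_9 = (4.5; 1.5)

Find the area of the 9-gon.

Σ = (79) + (28.5) + (24.25) + (41.5) + (22) + (13.5) + (11) + (23.25) + (31.5) = 274.5
Area = |Σ|/2 = 137.25.

137.25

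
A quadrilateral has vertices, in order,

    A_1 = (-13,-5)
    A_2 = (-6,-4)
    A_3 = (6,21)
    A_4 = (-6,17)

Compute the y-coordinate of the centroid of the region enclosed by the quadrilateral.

Apply the surveyor's formula. First the cross-terms c_i = x_i·y_{i+1} − x_{i+1}·y_i:
  22, -102, 228, 251  ⇒  2A = 399, A = 199.5.
Then Σ (y_i + y_{i+1})·c_i = 9744, so ȳ = 9744 / (6·199.5) = 464/57.

464/57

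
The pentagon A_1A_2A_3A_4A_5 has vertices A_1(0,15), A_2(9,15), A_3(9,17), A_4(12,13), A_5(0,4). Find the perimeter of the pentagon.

|A_1A_2| = √((9)² + (0)²) = √81 = 9
|A_2A_3| = √((0)² + (2)²) = √4 = 2
|A_3A_4| = √((3)² + (-4)²) = √25 = 5
|A_4A_5| = √((-12)² + (-9)²) = √225 = 15
|A_5A_1| = √((0)² + (11)²) = √121 = 11
Perimeter = 9 + 2 + 5 + 15 + 11 = 42.

42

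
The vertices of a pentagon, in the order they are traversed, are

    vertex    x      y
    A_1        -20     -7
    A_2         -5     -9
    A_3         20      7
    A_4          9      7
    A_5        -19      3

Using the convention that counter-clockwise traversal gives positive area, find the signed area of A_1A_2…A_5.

Apply the surveyor's formula: 2A = Σ (x_i·y_{i+1} − x_{i+1}·y_i), indices taken mod 5.
Σ = (145) + (145) + (77) + (160) + (193) = 720
Signed area = Σ/2 = 360 (positive ⇒ counter-clockwise traversal).

360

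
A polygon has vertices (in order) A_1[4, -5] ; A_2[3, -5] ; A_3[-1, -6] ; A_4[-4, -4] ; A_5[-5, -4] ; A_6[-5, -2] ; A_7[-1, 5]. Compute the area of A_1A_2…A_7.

52

Apply the shoelace formula: 2A = Σ (x_i·y_{i+1} − x_{i+1}·y_i), indices taken mod 7.
Σ = (-5) + (-23) + (-20) + (-4) + (-10) + (-27) + (-15) = -104
Area = |Σ|/2 = 52.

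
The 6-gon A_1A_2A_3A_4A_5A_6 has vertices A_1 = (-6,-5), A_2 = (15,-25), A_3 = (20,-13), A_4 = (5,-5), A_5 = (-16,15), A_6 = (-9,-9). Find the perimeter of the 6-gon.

|A_1A_2| = √((21)² + (-20)²) = √841 = 29
|A_2A_3| = √((5)² + (12)²) = √169 = 13
|A_3A_4| = √((-15)² + (8)²) = √289 = 17
|A_4A_5| = √((-21)² + (20)²) = √841 = 29
|A_5A_6| = √((7)² + (-24)²) = √625 = 25
|A_6A_1| = √((3)² + (4)²) = √25 = 5
Perimeter = 29 + 13 + 17 + 29 + 25 + 5 = 118.

118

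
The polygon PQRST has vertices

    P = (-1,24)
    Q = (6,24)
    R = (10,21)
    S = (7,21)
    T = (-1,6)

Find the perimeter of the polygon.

|PQ| = √((7)² + (0)²) = √49 = 7
|QR| = √((4)² + (-3)²) = √25 = 5
|RS| = √((-3)² + (0)²) = √9 = 3
|ST| = √((-8)² + (-15)²) = √289 = 17
|TP| = √((0)² + (18)²) = √324 = 18
Perimeter = 7 + 5 + 3 + 17 + 18 = 50.

50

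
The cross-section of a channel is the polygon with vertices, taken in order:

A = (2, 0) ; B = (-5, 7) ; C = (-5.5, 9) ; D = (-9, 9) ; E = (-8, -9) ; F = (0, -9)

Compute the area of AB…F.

Σ = (14) + (-6.5) + (31.5) + (153) + (72) + (18) = 282
Area = |Σ|/2 = 141.

141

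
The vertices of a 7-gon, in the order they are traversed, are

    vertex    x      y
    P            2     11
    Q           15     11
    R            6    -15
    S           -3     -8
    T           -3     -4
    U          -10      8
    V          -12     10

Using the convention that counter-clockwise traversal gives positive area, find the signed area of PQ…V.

P→Q: (2)(11) − (15)(11) = -143
Q→R: (15)(-15) − (6)(11) = -291
R→S: (6)(-8) − (-3)(-15) = -93
S→T: (-3)(-4) − (-3)(-8) = -12
T→U: (-3)(8) − (-10)(-4) = -64
U→V: (-10)(10) − (-12)(8) = -4
V→P: (-12)(11) − (2)(10) = -152
Σ = -759
Signed area = Σ/2 = -379.5 (negative ⇒ clockwise traversal).

-379.5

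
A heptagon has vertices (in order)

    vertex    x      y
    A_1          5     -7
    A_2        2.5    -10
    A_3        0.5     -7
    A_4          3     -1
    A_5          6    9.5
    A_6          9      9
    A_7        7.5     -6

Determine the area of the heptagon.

Apply the shoelace (surveyor's) formula: 2A = Σ (x_i·y_{i+1} − x_{i+1}·y_i), indices taken mod 7.
Σ = (-32.5) + (-12.5) + (20.5) + (34.5) + (-31.5) + (-121.5) + (-22.5) = -165.5
Area = |Σ|/2 = 82.75.

82.75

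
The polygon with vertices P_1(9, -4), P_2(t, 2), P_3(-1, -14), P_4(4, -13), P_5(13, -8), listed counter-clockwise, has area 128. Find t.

Write out the shoelace sum; only the two edges meeting at P_2 involve t:
2·Area = [(9·2 − t·(-4)) + (t·(-14) − (-1)·2)] + 226
       = -10·t + 246 = 256
⇒ t = -1.

-1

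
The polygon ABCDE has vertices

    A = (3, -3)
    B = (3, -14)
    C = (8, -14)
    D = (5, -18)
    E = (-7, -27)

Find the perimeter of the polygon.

|AB| = √((0)² + (-11)²) = √121 = 11
|BC| = √((5)² + (0)²) = √25 = 5
|CD| = √((-3)² + (-4)²) = √25 = 5
|DE| = √((-12)² + (-9)²) = √225 = 15
|EA| = √((10)² + (24)²) = √676 = 26
Perimeter = 11 + 5 + 5 + 15 + 26 = 62.

62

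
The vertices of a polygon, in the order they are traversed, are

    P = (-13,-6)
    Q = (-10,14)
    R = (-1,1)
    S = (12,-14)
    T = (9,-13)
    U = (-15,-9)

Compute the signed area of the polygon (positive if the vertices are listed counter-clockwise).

P→Q: (-13)(14) − (-10)(-6) = -242
Q→R: (-10)(1) − (-1)(14) = 4
R→S: (-1)(-14) − (12)(1) = 2
S→T: (12)(-13) − (9)(-14) = -30
T→U: (9)(-9) − (-15)(-13) = -276
U→P: (-15)(-6) − (-13)(-9) = -27
Σ = -569
Signed area = Σ/2 = -284.5 (negative ⇒ clockwise traversal).

-284.5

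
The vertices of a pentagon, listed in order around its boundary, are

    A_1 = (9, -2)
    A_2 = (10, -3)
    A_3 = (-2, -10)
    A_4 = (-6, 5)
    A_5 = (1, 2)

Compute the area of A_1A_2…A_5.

110

Apply the shoelace formula: 2A = Σ (x_i·y_{i+1} − x_{i+1}·y_i), indices taken mod 5.
Σ = (-7) + (-106) + (-70) + (-17) + (-20) = -220
Area = |Σ|/2 = 110.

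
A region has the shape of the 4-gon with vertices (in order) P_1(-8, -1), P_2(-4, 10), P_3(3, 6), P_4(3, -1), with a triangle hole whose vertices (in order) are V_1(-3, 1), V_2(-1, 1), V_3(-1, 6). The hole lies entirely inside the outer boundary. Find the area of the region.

Outer boundary:
Σ = (-84) + (-54) + (-21) + (-11) = -170
Area = |Σ|/2 = 85.
Hole:
Σ = (-2) + (-5) + (17) = 10
Area = |Σ|/2 = 5.
Net area = 85 − 5 = 80.

80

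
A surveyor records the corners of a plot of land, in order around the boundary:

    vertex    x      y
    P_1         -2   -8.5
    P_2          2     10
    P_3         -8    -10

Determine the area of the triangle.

52.5

Apply Gauss's area formula: 2A = Σ (x_i·y_{i+1} − x_{i+1}·y_i), indices taken mod 3.
Cross-terms: -3, 60, 48  ⇒  Σ = 105
Area = |Σ|/2 = 52.5.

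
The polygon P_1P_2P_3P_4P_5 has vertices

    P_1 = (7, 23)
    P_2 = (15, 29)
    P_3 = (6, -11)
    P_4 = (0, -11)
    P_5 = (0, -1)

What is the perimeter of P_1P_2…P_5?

92

|P_1P_2| = √((8)² + (6)²) = √100 = 10
|P_2P_3| = √((-9)² + (-40)²) = √1681 = 41
|P_3P_4| = √((-6)² + (0)²) = √36 = 6
|P_4P_5| = √((0)² + (10)²) = √100 = 10
|P_5P_1| = √((7)² + (24)²) = √625 = 25
Perimeter = 10 + 41 + 6 + 10 + 25 = 92.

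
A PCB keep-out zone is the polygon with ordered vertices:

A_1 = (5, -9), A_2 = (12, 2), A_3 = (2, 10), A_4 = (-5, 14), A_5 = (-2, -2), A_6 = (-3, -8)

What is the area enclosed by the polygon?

213.5

Cross-terms: 118, 116, 78, 38, 10, 67  ⇒  Σ = 427
Area = |Σ|/2 = 213.5.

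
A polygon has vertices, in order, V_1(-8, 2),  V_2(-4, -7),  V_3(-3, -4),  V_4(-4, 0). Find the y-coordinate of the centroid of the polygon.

Apply Gauss's area formula. First the cross-terms c_i = x_i·y_{i+1} − x_{i+1}·y_i:
  64, -5, -16, -8  ⇒  2A = 35, A = 17.5.
Then Σ (y_i + y_{i+1})·c_i = -217, so ȳ = -217 / (6·17.5) = -31/15.

-31/15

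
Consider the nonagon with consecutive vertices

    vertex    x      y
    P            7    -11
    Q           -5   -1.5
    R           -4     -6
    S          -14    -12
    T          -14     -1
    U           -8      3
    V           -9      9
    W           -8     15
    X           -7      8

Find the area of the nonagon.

Apply the shoelace (surveyor's) formula: 2A = Σ (x_i·y_{i+1} − x_{i+1}·y_i), indices taken mod 9.
Σ = (-65.5) + (24) + (-36) + (-154) + (-50) + (-45) + (-63) + (41) + (21) = -327.5
Area = |Σ|/2 = 163.75.

163.75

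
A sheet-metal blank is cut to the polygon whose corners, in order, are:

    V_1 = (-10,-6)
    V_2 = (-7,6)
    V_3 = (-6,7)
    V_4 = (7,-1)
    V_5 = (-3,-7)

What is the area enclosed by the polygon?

131

Apply Gauss's area formula: 2A = Σ (x_i·y_{i+1} − x_{i+1}·y_i), indices taken mod 5.
V_1→V_2: (-10)(6) − (-7)(-6) = -102
V_2→V_3: (-7)(7) − (-6)(6) = -13
V_3→V_4: (-6)(-1) − (7)(7) = -43
V_4→V_5: (7)(-7) − (-3)(-1) = -52
V_5→V_1: (-3)(-6) − (-10)(-7) = -52
Σ = -262
Area = |Σ|/2 = 131.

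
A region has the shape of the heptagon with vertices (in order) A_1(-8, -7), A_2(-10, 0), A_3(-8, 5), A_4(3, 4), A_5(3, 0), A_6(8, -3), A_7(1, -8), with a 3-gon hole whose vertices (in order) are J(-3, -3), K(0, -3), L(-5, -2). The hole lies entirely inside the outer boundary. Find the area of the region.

158.5

Outer boundary:
Cross-terms: -70, -50, -47, -12, -9, -61, -71  ⇒  Σ = -320
Area = |Σ|/2 = 160.
Hole:
Apply the shoelace formula: 2A = Σ (x_i·y_{i+1} − x_{i+1}·y_i), indices taken mod 3.
Σ = (9) + (-15) + (9) = 3
Area = |Σ|/2 = 1.5.
Net area = 160 − 1.5 = 158.5.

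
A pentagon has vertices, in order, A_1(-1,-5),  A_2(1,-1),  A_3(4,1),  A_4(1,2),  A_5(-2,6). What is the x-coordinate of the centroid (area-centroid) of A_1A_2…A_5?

1/66

Apply Gauss's area formula. First the cross-terms c_i = x_i·y_{i+1} − x_{i+1}·y_i:
  6, 5, 7, 10, 16  ⇒  2A = 44, A = 22.
Then Σ (x_i + x_{i+1})·c_i = 2, so x̄ = 2 / (6·22) = 1/66.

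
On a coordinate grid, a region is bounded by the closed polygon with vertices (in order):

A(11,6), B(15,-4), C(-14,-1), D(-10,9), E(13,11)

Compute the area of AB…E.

Cross-terms: -134, -71, -136, -227, -43  ⇒  Σ = -611
Area = |Σ|/2 = 305.5.

305.5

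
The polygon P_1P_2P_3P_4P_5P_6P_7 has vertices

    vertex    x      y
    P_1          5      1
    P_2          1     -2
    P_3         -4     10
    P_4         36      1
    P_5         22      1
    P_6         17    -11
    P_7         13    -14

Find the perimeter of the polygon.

108

|P_1P_2| = √((-4)² + (-3)²) = √25 = 5
|P_2P_3| = √((-5)² + (12)²) = √169 = 13
|P_3P_4| = √((40)² + (-9)²) = √1681 = 41
|P_4P_5| = √((-14)² + (0)²) = √196 = 14
|P_5P_6| = √((-5)² + (-12)²) = √169 = 13
|P_6P_7| = √((-4)² + (-3)²) = √25 = 5
|P_7P_1| = √((-8)² + (15)²) = √289 = 17
Perimeter = 5 + 13 + 41 + 14 + 13 + 5 + 17 = 108.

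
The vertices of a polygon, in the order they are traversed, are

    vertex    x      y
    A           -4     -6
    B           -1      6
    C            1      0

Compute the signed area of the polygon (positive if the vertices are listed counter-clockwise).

Σ = (-30) + (-6) + (-6) = -42
Signed area = Σ/2 = -21 (negative ⇒ clockwise traversal).

-21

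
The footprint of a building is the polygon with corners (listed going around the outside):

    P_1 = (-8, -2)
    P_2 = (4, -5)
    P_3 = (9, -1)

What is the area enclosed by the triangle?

31.5

Apply the shoelace formula: 2A = Σ (x_i·y_{i+1} − x_{i+1}·y_i), indices taken mod 3.
Σ = (48) + (41) + (-26) = 63
Area = |Σ|/2 = 31.5.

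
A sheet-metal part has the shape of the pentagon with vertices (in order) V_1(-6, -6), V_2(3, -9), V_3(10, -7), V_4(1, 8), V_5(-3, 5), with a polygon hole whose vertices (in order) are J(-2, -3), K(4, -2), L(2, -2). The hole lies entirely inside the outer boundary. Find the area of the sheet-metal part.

Outer boundary:
V_1→V_2: (-6)(-9) − (3)(-6) = 72
V_2→V_3: (3)(-7) − (10)(-9) = 69
V_3→V_4: (10)(8) − (1)(-7) = 87
V_4→V_5: (1)(5) − (-3)(8) = 29
V_5→V_1: (-3)(-6) − (-6)(5) = 48
Σ = 305
Area = |Σ|/2 = 152.5.
Hole:
Apply the shoelace formula: 2A = Σ (x_i·y_{i+1} − x_{i+1}·y_i), indices taken mod 3.
Cross-terms: 16, -4, -10  ⇒  Σ = 2
Area = |Σ|/2 = 1.
Net area = 152.5 − 1 = 151.5.

151.5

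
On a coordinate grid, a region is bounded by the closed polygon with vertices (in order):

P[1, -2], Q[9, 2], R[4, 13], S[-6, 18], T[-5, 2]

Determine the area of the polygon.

Apply the shoelace (surveyor's) formula: 2A = Σ (x_i·y_{i+1} − x_{i+1}·y_i), indices taken mod 5.
Cross-terms: 20, 109, 150, 78, 8  ⇒  Σ = 365
Area = |Σ|/2 = 182.5.

182.5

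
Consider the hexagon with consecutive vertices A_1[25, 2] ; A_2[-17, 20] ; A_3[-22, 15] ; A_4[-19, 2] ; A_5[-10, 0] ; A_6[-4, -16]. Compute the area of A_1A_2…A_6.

Apply Gauss's area formula: 2A = Σ (x_i·y_{i+1} − x_{i+1}·y_i), indices taken mod 6.
A_1→A_2: (25)(20) − (-17)(2) = 534
A_2→A_3: (-17)(15) − (-22)(20) = 185
A_3→A_4: (-22)(2) − (-19)(15) = 241
A_4→A_5: (-19)(0) − (-10)(2) = 20
A_5→A_6: (-10)(-16) − (-4)(0) = 160
A_6→A_1: (-4)(2) − (25)(-16) = 392
Σ = 1532
Area = |Σ|/2 = 766.

766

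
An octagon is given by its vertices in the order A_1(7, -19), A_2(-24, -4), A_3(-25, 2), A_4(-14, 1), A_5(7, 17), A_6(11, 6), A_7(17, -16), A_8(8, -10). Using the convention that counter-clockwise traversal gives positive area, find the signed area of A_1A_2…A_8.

-710.5

Σ = (-484) + (-148) + (3) + (-245) + (-145) + (-278) + (-42) + (-82) = -1421
Signed area = Σ/2 = -710.5 (negative ⇒ clockwise traversal).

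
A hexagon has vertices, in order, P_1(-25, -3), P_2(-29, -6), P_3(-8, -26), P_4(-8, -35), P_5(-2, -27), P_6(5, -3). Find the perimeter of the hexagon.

108

|P_1P_2| = √((-4)² + (-3)²) = √25 = 5
|P_2P_3| = √((21)² + (-20)²) = √841 = 29
|P_3P_4| = √((0)² + (-9)²) = √81 = 9
|P_4P_5| = √((6)² + (8)²) = √100 = 10
|P_5P_6| = √((7)² + (24)²) = √625 = 25
|P_6P_1| = √((-30)² + (0)²) = √900 = 30
Perimeter = 5 + 29 + 9 + 10 + 25 + 30 = 108.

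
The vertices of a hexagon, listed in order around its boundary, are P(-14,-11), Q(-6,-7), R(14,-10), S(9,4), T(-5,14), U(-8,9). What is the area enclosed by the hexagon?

381.5

Σ = (32) + (158) + (146) + (146) + (67) + (214) = 763
Area = |Σ|/2 = 381.5.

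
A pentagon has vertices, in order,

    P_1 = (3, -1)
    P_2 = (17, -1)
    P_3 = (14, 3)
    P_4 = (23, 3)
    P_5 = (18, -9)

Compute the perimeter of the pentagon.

58

|P_1P_2| = √((14)² + (0)²) = √196 = 14
|P_2P_3| = √((-3)² + (4)²) = √25 = 5
|P_3P_4| = √((9)² + (0)²) = √81 = 9
|P_4P_5| = √((-5)² + (-12)²) = √169 = 13
|P_5P_1| = √((-15)² + (8)²) = √289 = 17
Perimeter = 14 + 5 + 9 + 13 + 17 = 58.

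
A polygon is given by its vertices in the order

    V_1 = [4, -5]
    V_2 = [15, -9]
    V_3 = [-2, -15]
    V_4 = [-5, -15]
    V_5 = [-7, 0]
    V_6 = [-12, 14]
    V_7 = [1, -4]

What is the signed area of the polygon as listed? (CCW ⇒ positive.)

Apply the surveyor's formula: 2A = Σ (x_i·y_{i+1} − x_{i+1}·y_i), indices taken mod 7.
Σ = (39) + (-243) + (-45) + (-105) + (-98) + (34) + (11) = -407
Signed area = Σ/2 = -203.5 (negative ⇒ clockwise traversal).

-203.5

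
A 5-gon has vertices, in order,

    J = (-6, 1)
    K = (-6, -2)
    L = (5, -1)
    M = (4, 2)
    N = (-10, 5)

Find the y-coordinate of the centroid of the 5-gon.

29/27

Apply the shoelace formula. First the cross-terms c_i = x_i·y_{i+1} − x_{i+1}·y_i:
  18, 16, 14, 40, 20  ⇒  2A = 108, A = 54.
Then Σ (y_i + y_{i+1})·c_i = 348, so ȳ = 348 / (6·54) = 29/27.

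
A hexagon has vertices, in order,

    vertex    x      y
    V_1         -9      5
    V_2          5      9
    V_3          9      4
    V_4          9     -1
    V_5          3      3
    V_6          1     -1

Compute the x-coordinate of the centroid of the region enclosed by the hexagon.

109/72

Apply the shoelace formula. First the cross-terms c_i = x_i·y_{i+1} − x_{i+1}·y_i:
  -106, -61, -45, 30, -6, -4  ⇒  2A = -192, A = -96.
Then Σ (x_i + x_{i+1})·c_i = -872, so x̄ = -872 / (6·(-96)) = 109/72.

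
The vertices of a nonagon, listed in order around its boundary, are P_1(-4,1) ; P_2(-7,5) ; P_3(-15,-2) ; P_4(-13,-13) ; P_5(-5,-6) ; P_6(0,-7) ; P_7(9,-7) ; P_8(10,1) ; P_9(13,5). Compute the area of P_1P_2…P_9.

252.5

Apply the shoelace formula: 2A = Σ (x_i·y_{i+1} − x_{i+1}·y_i), indices taken mod 9.
Σ = (-13) + (89) + (169) + (13) + (35) + (63) + (79) + (37) + (33) = 505
Area = |Σ|/2 = 252.5.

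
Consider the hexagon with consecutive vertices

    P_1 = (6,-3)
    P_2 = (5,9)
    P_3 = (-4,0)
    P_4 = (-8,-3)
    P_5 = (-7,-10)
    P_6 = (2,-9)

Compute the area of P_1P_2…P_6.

Apply Gauss's area formula: 2A = Σ (x_i·y_{i+1} − x_{i+1}·y_i), indices taken mod 6.
P_1→P_2: (6)(9) − (5)(-3) = 69
P_2→P_3: (5)(0) − (-4)(9) = 36
P_3→P_4: (-4)(-3) − (-8)(0) = 12
P_4→P_5: (-8)(-10) − (-7)(-3) = 59
P_5→P_6: (-7)(-9) − (2)(-10) = 83
P_6→P_1: (2)(-3) − (6)(-9) = 48
Σ = 307
Area = |Σ|/2 = 153.5.

153.5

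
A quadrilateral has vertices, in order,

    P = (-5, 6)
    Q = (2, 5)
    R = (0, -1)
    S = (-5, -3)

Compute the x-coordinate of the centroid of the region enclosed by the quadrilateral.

Apply the surveyor's formula. First the cross-terms c_i = x_i·y_{i+1} − x_{i+1}·y_i:
  -37, -2, -5, -45  ⇒  2A = -89, A = -44.5.
Then Σ (x_i + x_{i+1})·c_i = 582, so x̄ = 582 / (6·(-44.5)) = -194/89.

-194/89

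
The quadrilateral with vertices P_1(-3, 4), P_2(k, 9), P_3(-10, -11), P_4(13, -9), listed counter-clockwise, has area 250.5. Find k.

-12

Write out the shoelace sum; only the two edges meeting at P_2 involve k:
2·Area = [((-3)·9 − k·4) + (k·(-11) − (-10)·9)] + 258
       = -15·k + 321 = 501
⇒ k = -12.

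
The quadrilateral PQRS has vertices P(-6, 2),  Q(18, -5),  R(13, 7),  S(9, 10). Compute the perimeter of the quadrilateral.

60

|PQ| = √((24)² + (-7)²) = √625 = 25
|QR| = √((-5)² + (12)²) = √169 = 13
|RS| = √((-4)² + (3)²) = √25 = 5
|SP| = √((-15)² + (-8)²) = √289 = 17
Perimeter = 25 + 13 + 5 + 17 = 60.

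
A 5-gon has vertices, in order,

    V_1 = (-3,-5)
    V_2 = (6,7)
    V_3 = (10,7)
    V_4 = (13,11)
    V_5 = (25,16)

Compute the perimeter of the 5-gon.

|V_1V_2| = √((9)² + (12)²) = √225 = 15
|V_2V_3| = √((4)² + (0)²) = √16 = 4
|V_3V_4| = √((3)² + (4)²) = √25 = 5
|V_4V_5| = √((12)² + (5)²) = √169 = 13
|V_5V_1| = √((-28)² + (-21)²) = √1225 = 35
Perimeter = 15 + 4 + 5 + 13 + 35 = 72.

72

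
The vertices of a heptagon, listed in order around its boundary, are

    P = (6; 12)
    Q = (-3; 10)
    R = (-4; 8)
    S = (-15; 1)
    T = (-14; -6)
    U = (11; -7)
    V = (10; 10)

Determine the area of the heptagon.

Σ = (96) + (16) + (116) + (104) + (164) + (180) + (60) = 736
Area = |Σ|/2 = 368.

368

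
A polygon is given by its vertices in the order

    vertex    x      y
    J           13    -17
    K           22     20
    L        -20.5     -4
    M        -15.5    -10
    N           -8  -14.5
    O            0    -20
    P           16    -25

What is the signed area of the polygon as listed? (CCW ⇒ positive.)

Apply the shoelace (surveyor's) formula: 2A = Σ (x_i·y_{i+1} − x_{i+1}·y_i), indices taken mod 7.
Cross-terms: 634, 322, 143, 144.75, 160, 320, 53  ⇒  Σ = 1776.75
Signed area = Σ/2 = 888.375 (positive ⇒ counter-clockwise traversal).

888.375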